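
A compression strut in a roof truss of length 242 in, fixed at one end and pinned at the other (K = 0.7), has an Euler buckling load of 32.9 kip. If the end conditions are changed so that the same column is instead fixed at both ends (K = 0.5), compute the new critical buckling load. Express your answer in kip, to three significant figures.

P_cr ∝ 1/K², so P_cr,new = P_cr,old × (K_old/K_new)² = 32.9 × (0.7/0.5)²
= 32.9 × 1.960 = 64.5 kip

P_cr ≈ 64.5 kip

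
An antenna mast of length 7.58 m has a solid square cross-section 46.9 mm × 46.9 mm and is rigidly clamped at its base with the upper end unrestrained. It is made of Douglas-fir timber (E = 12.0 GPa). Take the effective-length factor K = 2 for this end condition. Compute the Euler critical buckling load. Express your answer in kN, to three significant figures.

P_cr ≈ 0.208 kN

I = a⁴/12 = 46.9⁴/12 = 4.032×10^5 mm⁴
I = 4.032×10^5 mm⁴ = 4.032×10^-7 m⁴
Effective length L_e = K·L = 2 × 7.58 = 15.16 m
P_cr = π²EI / L_e² = π² × 12.0×10⁹ × 4.032×10^-7 / 15.16² = 207.8 N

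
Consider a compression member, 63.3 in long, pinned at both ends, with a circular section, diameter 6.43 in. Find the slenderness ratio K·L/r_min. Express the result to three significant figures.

For a solid circle r = d/4 = 6.43/4 = 1.608 in
L_e = K·L = 1 × 63.3 = 63.30 in
λ = L_e / r_min = 63.300 / 1.607 = 39.4

λ ≈ 39.4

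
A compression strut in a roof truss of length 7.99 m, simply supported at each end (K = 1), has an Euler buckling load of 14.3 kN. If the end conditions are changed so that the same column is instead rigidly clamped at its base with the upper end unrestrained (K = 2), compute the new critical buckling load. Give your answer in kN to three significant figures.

P_cr ≈ 3.58 kN

P_cr ∝ 1/K², so P_cr,new = P_cr,old × (K_old/K_new)² = 14.3 × (1/2)²
= 14.3 × 0.2500 = 3.58 kN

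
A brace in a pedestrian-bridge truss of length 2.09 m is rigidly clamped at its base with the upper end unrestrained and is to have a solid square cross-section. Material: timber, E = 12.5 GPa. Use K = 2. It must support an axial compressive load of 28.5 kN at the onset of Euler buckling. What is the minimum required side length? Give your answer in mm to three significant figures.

L_e = K·L = 2 × 2.09 = 4.180 m
Required I = P_cr·L_e²/(π²E) = 2.850×10^4 × 4.180² / (π² × 1.25×10^10) = 4.036×10^-6 m⁴
I_req = 4.036×10^6 mm⁴
Solid square: I = a⁴/12  ⇒  a = (12I)^(1/4) = (12×4.036×10^6)^(1/4) = 83.4 mm

a ≈ 83.4 mm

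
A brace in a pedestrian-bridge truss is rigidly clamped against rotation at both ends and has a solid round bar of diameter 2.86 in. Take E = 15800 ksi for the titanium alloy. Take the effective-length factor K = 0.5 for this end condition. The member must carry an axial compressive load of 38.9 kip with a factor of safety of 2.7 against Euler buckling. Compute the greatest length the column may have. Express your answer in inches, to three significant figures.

I = πd⁴/64 = π×2.86⁴/64 = 3.284 in⁴
Required critical load P_cr = n·P = 2.7 × 38.9 = 105.0 kip = 1.050×10^5 lb
From P_cr = π²EI/(K·L)²:  L = (1/K)·√(π²EI/P_cr) = (1/0.5)·√(π²×1.58×10^7×3.284/1.050×10^5)
L = 140 in

L_max ≈ 140 in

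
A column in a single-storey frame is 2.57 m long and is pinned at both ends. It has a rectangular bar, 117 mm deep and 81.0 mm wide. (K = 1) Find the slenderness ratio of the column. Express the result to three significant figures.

Buckling occurs about the weak axis: I_min = h·b³/12 with b = 81.0 mm (the shorter side).
I_min = 117×81.0³/12 = 5.182×10^6 mm⁴
A = 9.477×10^3 mm²;  r_min = √(I/A) = √(5.182×10^6/9.477×10^3) = 23.38 mm
L_e = K·L = 1 × 2.57 m = 2.570 m = 2570.0 mm
λ = L_e / r_min = 2570.0 / 23.38 = 110

λ ≈ 110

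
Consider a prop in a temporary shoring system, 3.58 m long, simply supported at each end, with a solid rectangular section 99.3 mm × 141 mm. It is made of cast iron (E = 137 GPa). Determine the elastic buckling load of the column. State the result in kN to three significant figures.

Buckling occurs about the weak axis: I_min = h·b³/12 with b = 99.3 mm (the shorter side).
I_min = 141×99.3³/12 = 1.150×10^7 mm⁴
I = 1.150×10^7 mm⁴ = 1.150×10^-5 m⁴
Effective length L_e = K·L = 1 × 3.58 = 3.580 m
P_cr = π²EI / L_e² = π² × 137×10⁹ × 1.150×10^-5 / 3.580² = 1.214×10^6 N

P_cr ≈ 1210 kN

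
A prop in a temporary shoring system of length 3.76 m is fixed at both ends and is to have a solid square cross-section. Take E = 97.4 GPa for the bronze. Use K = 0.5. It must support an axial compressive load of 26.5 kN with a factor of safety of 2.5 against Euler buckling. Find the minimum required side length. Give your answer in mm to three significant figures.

a ≈ 41.3 mm

Required P_cr = n·P = 2.5 × 26.5 = 66.25 kN
L_e = K·L = 0.5 × 3.76 = 1.880 m
Required I = P_cr·L_e²/(π²E) = 6.625×10^4 × 1.880² / (π² × 9.74×10^10) = 2.436×10^-7 m⁴
I_req = 2.436×10^5 mm⁴
Solid square: I = a⁴/12  ⇒  a = (12I)^(1/4) = (12×2.436×10^5)^(1/4) = 41.3 mm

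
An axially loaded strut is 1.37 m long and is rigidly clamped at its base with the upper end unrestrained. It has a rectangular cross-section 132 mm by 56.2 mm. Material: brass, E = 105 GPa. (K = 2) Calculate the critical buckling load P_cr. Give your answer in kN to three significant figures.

P_cr ≈ 270 kN

Buckling occurs about the weak axis: I_min = h·b³/12 with b = 56.2 mm (the shorter side).
I_min = 132×56.2³/12 = 1.953×10^6 mm⁴
I = 1.953×10^6 mm⁴ = 1.953×10^-6 m⁴
Effective length L_e = K·L = 2 × 1.37 = 2.740 m
P_cr = π²EI / L_e² = π² × 105×10⁹ × 1.953×10^-6 / 2.740² = 2.695×10^5 N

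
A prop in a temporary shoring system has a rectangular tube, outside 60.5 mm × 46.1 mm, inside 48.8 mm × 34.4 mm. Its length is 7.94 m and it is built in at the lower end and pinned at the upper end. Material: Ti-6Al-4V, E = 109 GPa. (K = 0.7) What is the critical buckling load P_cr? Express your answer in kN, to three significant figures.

P_cr ≈ 11.4 kN

Weak-axis I_min = (h_o·b_o³ − h_i·b_i³)/12 with b_o = 46.1, b_i = 34.40 mm (shorter outer/inner sides).
I_min = (60.5×46.1³ − 48.80×34.40³)/12 = 3.284×10^5 mm⁴
I = 3.284×10^5 mm⁴ = 3.284×10^-7 m⁴
Effective length L_e = K·L = 0.7 × 7.94 = 5.558 m
P_cr = π²EI / L_e² = π² × 109×10⁹ × 3.284×10^-7 / 5.558² = 1.144×10^4 N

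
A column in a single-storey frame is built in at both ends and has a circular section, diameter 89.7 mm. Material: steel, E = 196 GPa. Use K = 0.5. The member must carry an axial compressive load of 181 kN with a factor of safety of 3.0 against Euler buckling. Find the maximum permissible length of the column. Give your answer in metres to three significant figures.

L_max ≈ 6.73 m

I = πd⁴/64 = π×89.7⁴/64 = 3.178×10^6 mm⁴
I = 3.178×10^-6 m⁴
Required critical load P_cr = n·P = 3.0 × 181 = 543.0 kN = 5.430×10^5 N
From P_cr = π²EI/(K·L)²:  L = (1/K)·√(π²EI/P_cr) = (1/0.5)·√(π²×1.96×10^11×3.178×10^-6/5.430×10^5)
L = 6.73 m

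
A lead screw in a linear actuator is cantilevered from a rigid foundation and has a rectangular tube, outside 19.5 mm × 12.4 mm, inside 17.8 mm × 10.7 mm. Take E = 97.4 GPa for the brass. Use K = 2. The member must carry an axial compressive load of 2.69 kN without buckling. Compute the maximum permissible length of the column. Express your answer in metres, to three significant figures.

L_max ≈ 0.338 m

Weak-axis I_min = (h_o·b_o³ − h_i·b_i³)/12 with b_o = 12.4, b_i = 10.70 mm (shorter outer/inner sides).
I_min = (19.5×12.4³ − 17.80×10.70³)/12 = 1.281×10^3 mm⁴
I = 1.281×10^-9 m⁴
At the buckling limit P_cr = P = 2.690×10^3 N
From P_cr = π²EI/(K·L)²:  L = (1/K)·√(π²EI/P_cr) = (1/2)·√(π²×9.74×10^10×1.281×10^-9/2.690×10^3)
L = 0.338 m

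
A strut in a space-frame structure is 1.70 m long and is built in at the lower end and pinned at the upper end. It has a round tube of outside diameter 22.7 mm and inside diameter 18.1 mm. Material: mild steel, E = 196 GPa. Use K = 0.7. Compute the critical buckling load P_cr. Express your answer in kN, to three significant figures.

P_cr ≈ 10.6 kN

d_o = 22.7 mm, d_i = 18.1 mm
I = π(d_o⁴ − d_i⁴)/64 = π(22.7⁴ − 18.10⁴)/64 = 7.765×10^3 mm⁴
I = 7.765×10^3 mm⁴ = 7.765×10^-9 m⁴
Effective length L_e = K·L = 0.7 × 1.70 = 1.190 m
P_cr = π²EI / L_e² = π² × 196×10⁹ × 7.765×10^-9 / 1.190² = 1.061×10^4 N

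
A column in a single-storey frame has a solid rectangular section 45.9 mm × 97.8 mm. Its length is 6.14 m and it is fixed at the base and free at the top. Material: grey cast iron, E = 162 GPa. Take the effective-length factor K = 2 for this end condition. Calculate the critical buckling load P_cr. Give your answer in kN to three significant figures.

P_cr ≈ 8.36 kN

Buckling occurs about the weak axis: I_min = h·b³/12 with b = 45.9 mm (the shorter side).
I_min = 97.8×45.9³/12 = 7.881×10^5 mm⁴
I = 7.881×10^5 mm⁴ = 7.881×10^-7 m⁴
Effective length L_e = K·L = 2 × 6.14 = 12.28 m
P_cr = π²EI / L_e² = π² × 162×10⁹ × 7.881×10^-7 / 12.28² = 8.356×10^3 N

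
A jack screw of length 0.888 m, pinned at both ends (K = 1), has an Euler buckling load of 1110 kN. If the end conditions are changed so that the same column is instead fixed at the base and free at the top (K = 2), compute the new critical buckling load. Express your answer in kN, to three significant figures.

P_cr ≈ 278 kN

P_cr ∝ 1/K², so P_cr,new = P_cr,old × (K_old/K_new)² = 1110 × (1/2)²
= 1110 × 0.2500 = 278 kN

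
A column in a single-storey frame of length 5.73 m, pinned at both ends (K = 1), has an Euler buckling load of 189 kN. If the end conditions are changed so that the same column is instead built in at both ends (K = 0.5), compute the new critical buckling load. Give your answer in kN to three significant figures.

P_cr ≈ 756 kN

P_cr ∝ 1/K², so P_cr,new = P_cr,old × (K_old/K_new)² = 189 × (1/0.5)²
= 189 × 4.000 = 756 kN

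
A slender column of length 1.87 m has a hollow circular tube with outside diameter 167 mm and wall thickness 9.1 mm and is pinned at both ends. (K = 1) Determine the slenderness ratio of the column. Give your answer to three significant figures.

λ ≈ 33.4

Inner diameter d_i = 167 − 2×9.1 = 148.8 mm
I = π(d_o⁴ − d_i⁴)/64 = π(167⁴ − 148.8⁴)/64 = 1.412×10^7 mm⁴
A = 4.514×10^3 mm²;  r_min = √(I/A) = √(1.412×10^7/4.514×10^3) = 55.92 mm
L_e = K·L = 1 × 1.87 m = 1.870 m = 1870.0 mm
λ = L_e / r_min = 1870.0 / 55.92 = 33.4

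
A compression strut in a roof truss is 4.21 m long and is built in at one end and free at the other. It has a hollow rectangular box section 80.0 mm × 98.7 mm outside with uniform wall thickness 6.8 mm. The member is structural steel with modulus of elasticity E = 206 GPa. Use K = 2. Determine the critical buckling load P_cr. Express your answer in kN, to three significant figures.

Inner dimensions: h_i = 98.7 − 2×6.8 = 85.10 mm, b_i = 80.0 − 2×6.8 = 66.40 mm
Weak-axis I_min = (h_o·b_o³ − h_i·b_i³)/12 with b_o = 80.0, b_i = 66.40 mm (shorter outer/inner sides).
I_min = (98.7×80.0³ − 85.10×66.40³)/12 = 2.135×10^6 mm⁴
I = 2.135×10^6 mm⁴ = 2.135×10^-6 m⁴
Effective length L_e = K·L = 2 × 4.21 = 8.420 m
P_cr = π²EI / L_e² = π² × 206×10⁹ × 2.135×10^-6 / 8.420² = 6.123×10^4 N

P_cr ≈ 61.2 kN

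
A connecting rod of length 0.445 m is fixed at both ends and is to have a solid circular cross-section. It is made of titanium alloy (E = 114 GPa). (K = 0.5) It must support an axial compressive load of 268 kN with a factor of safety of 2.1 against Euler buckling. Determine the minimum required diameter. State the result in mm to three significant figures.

d ≈ 26.7 mm

Required P_cr = n·P = 2.1 × 268 = 562.8 kN
L_e = K·L = 0.5 × 0.445 = 0.2225 m
Required I = P_cr·L_e²/(π²E) = 5.628×10^5 × 0.2225² / (π² × 1.14×10^11) = 2.476×10^-8 m⁴
I_req = 2.476×10^4 mm⁴
Solid circle: I = πd⁴/64  ⇒  d = (64I/π)^(1/4) = (64×2.476×10^4/π)^(1/4) = 26.7 mm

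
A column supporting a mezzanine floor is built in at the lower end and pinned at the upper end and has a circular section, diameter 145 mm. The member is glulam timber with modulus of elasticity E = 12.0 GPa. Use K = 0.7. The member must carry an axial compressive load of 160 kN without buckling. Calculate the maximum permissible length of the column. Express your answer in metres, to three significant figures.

I = πd⁴/64 = π×145⁴/64 = 2.170×10^7 mm⁴
I = 2.170×10^-5 m⁴
At the buckling limit P_cr = P = 1.600×10^5 N
From P_cr = π²EI/(K·L)²:  L = (1/K)·√(π²EI/P_cr) = (1/0.7)·√(π²×1.20×10^10×2.170×10^-5/1.600×10^5)
L = 5.73 m

L_max ≈ 5.73 m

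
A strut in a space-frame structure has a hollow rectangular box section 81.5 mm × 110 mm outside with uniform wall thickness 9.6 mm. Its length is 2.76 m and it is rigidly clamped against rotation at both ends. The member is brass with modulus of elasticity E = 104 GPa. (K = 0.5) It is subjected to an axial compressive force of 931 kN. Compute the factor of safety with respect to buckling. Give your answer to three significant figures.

Inner dimensions: h_i = 110 − 2×9.6 = 90.80 mm, b_i = 81.5 − 2×9.6 = 62.30 mm
Weak-axis I_min = (h_o·b_o³ − h_i·b_i³)/12 with b_o = 81.5, b_i = 62.30 mm (shorter outer/inner sides).
I_min = (110×81.5³ − 90.80×62.30³)/12 = 3.133×10^6 mm⁴
I = 3.133×10^6 mm⁴ = 3.133×10^-6 m⁴
Effective length L_e = K·L = 0.5 × 2.76 = 1.380 m
P_cr = π²EI / L_e² = π² × 104×10⁹ × 3.133×10^-6 / 1.380² = 1.688×10^6 N
Factor of safety n = P_cr / P = 1688.5 / 931 = 1.81

n ≈ 1.81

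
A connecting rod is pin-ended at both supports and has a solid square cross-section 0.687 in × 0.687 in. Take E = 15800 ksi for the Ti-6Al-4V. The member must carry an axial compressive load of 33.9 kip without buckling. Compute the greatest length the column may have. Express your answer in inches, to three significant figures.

I = a⁴/12 = 0.687⁴/12 = 1.856×10^-2 in⁴
At the buckling limit P_cr = P = 3.390×10^4 lb
From P_cr = π²EI/(K·L)²:  L = (1/K)·√(π²EI/P_cr) = (1/1)·√(π²×1.58×10^7×1.856×10^-2/3.390×10^4)
L = 9.24 in

L_max ≈ 9.24 in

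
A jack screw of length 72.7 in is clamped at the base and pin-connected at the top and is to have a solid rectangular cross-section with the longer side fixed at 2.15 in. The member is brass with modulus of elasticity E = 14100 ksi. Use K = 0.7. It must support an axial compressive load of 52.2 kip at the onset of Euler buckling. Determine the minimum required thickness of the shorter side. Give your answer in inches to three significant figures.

b ≈ 1.76 in

L_e = K·L = 0.7 × 72.7 = 50.89 in
Required I = P_cr·L_e²/(π²E) = 5.220×10^4 × 50.89² / (π² × 1.41×10^7) = 0.9714 in⁴
Rectangle, weak axis: I_min = h·b³/12 with h = 2.15 in fixed  ⇒  b = (12I/h)^(1/3) = 1.76 in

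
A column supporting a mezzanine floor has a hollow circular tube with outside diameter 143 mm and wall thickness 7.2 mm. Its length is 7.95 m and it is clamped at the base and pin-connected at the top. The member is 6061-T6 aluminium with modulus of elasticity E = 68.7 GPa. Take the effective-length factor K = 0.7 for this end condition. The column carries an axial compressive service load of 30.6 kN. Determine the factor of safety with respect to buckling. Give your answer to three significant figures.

n ≈ 5.08

Inner diameter d_i = 143 − 2×7.2 = 128.6 mm
I = π(d_o⁴ − d_i⁴)/64 = π(143⁴ − 128.6⁴)/64 = 7.101×10^6 mm⁴
I = 7.101×10^6 mm⁴ = 7.101×10^-6 m⁴
Effective length L_e = K·L = 0.7 × 7.95 = 5.565 m
P_cr = π²EI / L_e² = π² × 68.7×10⁹ × 7.101×10^-6 / 5.565² = 1.555×10^5 N
Factor of safety n = P_cr / P = 155.47 / 30.6 = 5.08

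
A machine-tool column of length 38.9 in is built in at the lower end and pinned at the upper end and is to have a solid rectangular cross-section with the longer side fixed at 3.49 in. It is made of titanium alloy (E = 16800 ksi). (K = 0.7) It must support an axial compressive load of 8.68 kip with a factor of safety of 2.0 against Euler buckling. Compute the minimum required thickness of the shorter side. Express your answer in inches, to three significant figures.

Required P_cr = n·P = 2.0 × 8.68 = 17.36 kip
L_e = K·L = 0.7 × 38.9 = 27.23 in
Required I = P_cr·L_e²/(π²E) = 1.736×10^4 × 27.23² / (π² × 1.68×10^7) = 7.763×10^-2 in⁴
Rectangle, weak axis: I_min = h·b³/12 with h = 3.49 in fixed  ⇒  b = (12I/h)^(1/3) = 0.644 in

b ≈ 0.644 in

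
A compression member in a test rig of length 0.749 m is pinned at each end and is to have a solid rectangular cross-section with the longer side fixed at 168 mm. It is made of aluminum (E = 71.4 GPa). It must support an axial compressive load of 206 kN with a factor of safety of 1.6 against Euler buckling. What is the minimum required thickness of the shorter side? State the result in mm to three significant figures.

Required P_cr = n·P = 1.6 × 206 = 329.6 kN
L_e = K·L = 1 × 0.749 = 0.7490 m
Required I = P_cr·L_e²/(π²E) = 3.296×10^5 × 0.7490² / (π² × 7.14×10^10) = 2.624×10^-7 m⁴
I_req = 2.624×10^5 mm⁴
Rectangle, weak axis: I_min = h·b³/12 with h = 168 mm fixed  ⇒  b = (12I/h)^(1/3) = 26.6 mm

b ≈ 26.6 mm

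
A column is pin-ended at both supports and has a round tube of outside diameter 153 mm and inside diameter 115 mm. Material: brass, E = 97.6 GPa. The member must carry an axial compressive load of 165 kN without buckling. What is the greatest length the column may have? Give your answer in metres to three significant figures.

L_max ≈ 10.3 m

d_o = 153 mm, d_i = 115 mm
I = π(d_o⁴ − d_i⁴)/64 = π(153⁴ − 115.0⁴)/64 = 1.831×10^7 mm⁴
I = 1.831×10^-5 m⁴
At the buckling limit P_cr = P = 1.650×10^5 N
From P_cr = π²EI/(K·L)²:  L = (1/K)·√(π²EI/P_cr) = (1/1)·√(π²×9.76×10^10×1.831×10^-5/1.650×10^5)
L = 10.3 m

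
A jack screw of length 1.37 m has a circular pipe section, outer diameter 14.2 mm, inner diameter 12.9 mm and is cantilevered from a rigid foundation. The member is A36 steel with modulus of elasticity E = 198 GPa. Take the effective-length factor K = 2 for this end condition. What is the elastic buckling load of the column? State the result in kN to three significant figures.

d_o = 14.2 mm, d_i = 12.9 mm
I = π(d_o⁴ − d_i⁴)/64 = π(14.2⁴ − 12.90⁴)/64 = 636.5 mm⁴
I = 636.5 mm⁴ = 6.365×10^-10 m⁴
Effective length L_e = K·L = 2 × 1.37 = 2.740 m
P_cr = π²EI / L_e² = π² × 198×10⁹ × 6.365×10^-10 / 2.740² = 165.7 N

P_cr ≈ 0.166 kN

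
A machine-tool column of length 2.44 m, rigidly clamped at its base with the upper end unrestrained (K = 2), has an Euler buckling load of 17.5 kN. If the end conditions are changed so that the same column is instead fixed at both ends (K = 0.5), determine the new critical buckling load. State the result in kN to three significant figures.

P_cr ∝ 1/K², so P_cr,new = P_cr,old × (K_old/K_new)² = 17.5 × (2/0.5)²
= 17.5 × 16.00 = 280 kN

P_cr ≈ 280 kN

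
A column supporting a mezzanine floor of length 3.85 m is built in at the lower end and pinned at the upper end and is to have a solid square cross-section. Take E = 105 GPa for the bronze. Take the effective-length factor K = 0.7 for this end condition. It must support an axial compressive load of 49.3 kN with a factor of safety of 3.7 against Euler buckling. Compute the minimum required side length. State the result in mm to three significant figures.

a ≈ 62.6 mm

Required P_cr = n·P = 3.7 × 49.3 = 182.4 kN
L_e = K·L = 0.7 × 3.85 = 2.695 m
Required I = P_cr·L_e²/(π²E) = 1.824×10^5 × 2.695² / (π² × 1.05×10^11) = 1.278×10^-6 m⁴
I_req = 1.278×10^6 mm⁴
Solid square: I = a⁴/12  ⇒  a = (12I)^(1/4) = (12×1.278×10^6)^(1/4) = 62.6 mm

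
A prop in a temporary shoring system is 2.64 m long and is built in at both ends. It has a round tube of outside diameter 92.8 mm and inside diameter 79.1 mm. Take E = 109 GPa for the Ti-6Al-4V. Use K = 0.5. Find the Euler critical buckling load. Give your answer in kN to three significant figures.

P_cr ≈ 1060 kN

d_o = 92.8 mm, d_i = 79.1 mm
I = π(d_o⁴ − d_i⁴)/64 = π(92.8⁴ − 79.10⁴)/64 = 1.719×10^6 mm⁴
I = 1.719×10^6 mm⁴ = 1.719×10^-6 m⁴
Effective length L_e = K·L = 0.5 × 2.64 = 1.320 m
P_cr = π²EI / L_e² = π² × 109×10⁹ × 1.719×10^-6 / 1.320² = 1.061×10^6 N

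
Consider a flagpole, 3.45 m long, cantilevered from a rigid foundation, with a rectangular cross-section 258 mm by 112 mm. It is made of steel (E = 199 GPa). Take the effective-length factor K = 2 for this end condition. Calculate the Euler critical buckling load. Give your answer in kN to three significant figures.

Buckling occurs about the weak axis: I_min = h·b³/12 with b = 112 mm (the shorter side).
I_min = 258×112³/12 = 3.021×10^7 mm⁴
I = 3.021×10^7 mm⁴ = 3.021×10^-5 m⁴
Effective length L_e = K·L = 2 × 3.45 = 6.900 m
P_cr = π²EI / L_e² = π² × 199×10⁹ × 3.021×10^-5 / 6.900² = 1.246×10^6 N

P_cr ≈ 1250 kN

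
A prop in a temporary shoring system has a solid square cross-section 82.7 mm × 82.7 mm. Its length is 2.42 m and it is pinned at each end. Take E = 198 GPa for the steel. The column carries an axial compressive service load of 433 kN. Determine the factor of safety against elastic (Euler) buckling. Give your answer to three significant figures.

n ≈ 3.00

I = a⁴/12 = 82.7⁴/12 = 3.898×10^6 mm⁴
I = 3.898×10^6 mm⁴ = 3.898×10^-6 m⁴
Effective length L_e = K·L = 1 × 2.42 = 2.420 m
P_cr = π²EI / L_e² = π² × 198×10⁹ × 3.898×10^-6 / 2.420² = 1.301×10^6 N
Factor of safety n = P_cr / P = 1300.7 / 433 = 3.00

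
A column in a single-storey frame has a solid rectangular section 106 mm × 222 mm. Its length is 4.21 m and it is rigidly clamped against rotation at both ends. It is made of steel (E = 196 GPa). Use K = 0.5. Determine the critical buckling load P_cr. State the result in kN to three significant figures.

P_cr ≈ 9620 kN

Buckling occurs about the weak axis: I_min = h·b³/12 with b = 106 mm (the shorter side).
I_min = 222×106³/12 = 2.203×10^7 mm⁴
I = 2.203×10^7 mm⁴ = 2.203×10^-5 m⁴
Effective length L_e = K·L = 0.5 × 4.21 = 2.105 m
P_cr = π²EI / L_e² = π² × 196×10⁹ × 2.203×10^-5 / 2.105² = 9.619×10^6 N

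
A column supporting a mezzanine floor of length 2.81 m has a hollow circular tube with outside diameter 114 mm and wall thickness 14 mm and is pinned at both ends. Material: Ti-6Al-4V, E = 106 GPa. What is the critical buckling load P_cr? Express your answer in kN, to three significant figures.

Inner diameter d_i = 114 − 2×14 = 86.00 mm
I = π(d_o⁴ − d_i⁴)/64 = π(114⁴ − 86.00⁴)/64 = 5.606×10^6 mm⁴
I = 5.606×10^6 mm⁴ = 5.606×10^-6 m⁴
Effective length L_e = K·L = 1 × 2.81 = 2.810 m
P_cr = π²EI / L_e² = π² × 106×10⁹ × 5.606×10^-6 / 2.810² = 7.427×10^5 N

P_cr ≈ 743 kN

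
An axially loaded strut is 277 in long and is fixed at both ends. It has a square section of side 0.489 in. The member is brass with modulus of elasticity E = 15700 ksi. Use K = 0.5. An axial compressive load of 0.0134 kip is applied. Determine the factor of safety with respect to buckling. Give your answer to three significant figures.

I = a⁴/12 = 0.489⁴/12 = 4.765×10^-3 in⁴
Effective length L_e = K·L = 0.5 × 277 = 138.5 in
P_cr = π²EI / L_e² = π² × 15700×10³ × 4.765×10^-3 / 138.5² = 38.49 lb
Factor of safety n = P_cr / P = 0.038491 / 0.0134 = 2.87

n ≈ 2.87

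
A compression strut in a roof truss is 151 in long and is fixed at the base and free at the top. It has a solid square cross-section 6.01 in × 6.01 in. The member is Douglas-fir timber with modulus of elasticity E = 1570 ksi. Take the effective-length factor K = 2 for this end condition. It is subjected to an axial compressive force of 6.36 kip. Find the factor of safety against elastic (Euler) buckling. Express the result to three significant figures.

I = a⁴/12 = 6.01⁴/12 = 108.7 in⁴
Effective length L_e = K·L = 2 × 151 = 302.0 in
P_cr = π²EI / L_e² = π² × 1570×10³ × 108.7 / 302.0² = 1.847×10^4 lb
Factor of safety n = P_cr / P = 18.471 / 6.36 = 2.90

n ≈ 2.90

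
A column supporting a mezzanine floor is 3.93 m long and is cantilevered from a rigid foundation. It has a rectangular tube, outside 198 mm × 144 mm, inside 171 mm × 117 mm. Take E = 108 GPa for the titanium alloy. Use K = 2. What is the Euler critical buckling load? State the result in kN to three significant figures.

P_cr ≈ 456 kN

Weak-axis I_min = (h_o·b_o³ − h_i·b_i³)/12 with b_o = 144, b_i = 117.0 mm (shorter outer/inner sides).
I_min = (198×144³ − 171.0×117.0³)/12 = 2.645×10^7 mm⁴
I = 2.645×10^7 mm⁴ = 2.645×10^-5 m⁴
Effective length L_e = K·L = 2 × 3.93 = 7.860 m
P_cr = π²EI / L_e² = π² × 108×10⁹ × 2.645×10^-5 / 7.860² = 4.563×10^5 N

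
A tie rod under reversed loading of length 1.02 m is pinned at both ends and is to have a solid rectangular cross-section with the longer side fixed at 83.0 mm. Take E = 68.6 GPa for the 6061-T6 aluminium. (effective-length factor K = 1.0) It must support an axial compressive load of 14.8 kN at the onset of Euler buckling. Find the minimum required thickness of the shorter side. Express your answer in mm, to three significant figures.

b ≈ 14.9 mm

L_e = K·L = 1 × 1.02 = 1.020 m
Required I = P_cr·L_e²/(π²E) = 1.480×10^4 × 1.020² / (π² × 6.86×10^10) = 2.274×10^-8 m⁴
I_req = 2.274×10^4 mm⁴
Rectangle, weak axis: I_min = h·b³/12 with h = 83.0 mm fixed  ⇒  b = (12I/h)^(1/3) = 14.9 mm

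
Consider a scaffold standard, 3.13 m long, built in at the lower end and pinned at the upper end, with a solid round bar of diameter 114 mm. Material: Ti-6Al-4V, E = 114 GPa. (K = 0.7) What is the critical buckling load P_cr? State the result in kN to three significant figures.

P_cr ≈ 1940 kN

I = πd⁴/64 = π×114⁴/64 = 8.291×10^6 mm⁴
I = 8.291×10^6 mm⁴ = 8.291×10^-6 m⁴
Effective length L_e = K·L = 0.7 × 3.13 = 2.191 m
P_cr = π²EI / L_e² = π² × 114×10⁹ × 8.291×10^-6 / 2.191² = 1.943×10^6 N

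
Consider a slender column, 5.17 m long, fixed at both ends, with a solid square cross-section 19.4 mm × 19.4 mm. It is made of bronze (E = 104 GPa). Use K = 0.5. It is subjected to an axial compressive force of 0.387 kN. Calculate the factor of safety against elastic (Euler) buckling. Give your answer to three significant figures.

I = a⁴/12 = 19.4⁴/12 = 1.180×10^4 mm⁴
I = 1.180×10^4 mm⁴ = 1.180×10^-8 m⁴
Effective length L_e = K·L = 0.5 × 5.17 = 2.585 m
P_cr = π²EI / L_e² = π² × 104×10⁹ × 1.180×10^-8 / 2.585² = 1.813×10^3 N
Factor of safety n = P_cr / P = 1.8132 / 0.387 = 4.69

n ≈ 4.69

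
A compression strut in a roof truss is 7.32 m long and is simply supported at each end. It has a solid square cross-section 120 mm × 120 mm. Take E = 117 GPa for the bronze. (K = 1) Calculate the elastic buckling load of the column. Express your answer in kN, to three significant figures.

I = a⁴/12 = 120⁴/12 = 1.728×10^7 mm⁴
I = 1.728×10^7 mm⁴ = 1.728×10^-5 m⁴
Effective length L_e = K·L = 1 × 7.32 = 7.320 m
P_cr = π²EI / L_e² = π² × 117×10⁹ × 1.728×10^-5 / 7.320² = 3.724×10^5 N

P_cr ≈ 372 kN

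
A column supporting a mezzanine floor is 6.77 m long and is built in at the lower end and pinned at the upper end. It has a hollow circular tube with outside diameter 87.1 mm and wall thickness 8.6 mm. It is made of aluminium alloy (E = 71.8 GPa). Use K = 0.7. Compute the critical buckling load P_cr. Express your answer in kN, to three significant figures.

Inner diameter d_i = 87.1 − 2×8.6 = 69.90 mm
I = π(d_o⁴ − d_i⁴)/64 = π(87.1⁴ − 69.90⁴)/64 = 1.653×10^6 mm⁴
I = 1.653×10^6 mm⁴ = 1.653×10^-6 m⁴
Effective length L_e = K·L = 0.7 × 6.77 = 4.739 m
P_cr = π²EI / L_e² = π² × 71.8×10⁹ × 1.653×10^-6 / 4.739² = 5.217×10^4 N

P_cr ≈ 52.2 kN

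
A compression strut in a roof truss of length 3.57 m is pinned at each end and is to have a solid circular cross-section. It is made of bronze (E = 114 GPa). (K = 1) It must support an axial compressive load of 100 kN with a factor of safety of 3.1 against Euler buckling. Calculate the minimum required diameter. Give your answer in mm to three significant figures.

Required P_cr = n·P = 3.1 × 100 = 310.0 kN
L_e = K·L = 1 × 3.57 = 3.570 m
Required I = P_cr·L_e²/(π²E) = 3.100×10^5 × 3.570² / (π² × 1.14×10^11) = 3.512×10^-6 m⁴
I_req = 3.512×10^6 mm⁴
Solid circle: I = πd⁴/64  ⇒  d = (64I/π)^(1/4) = (64×3.512×10^6/π)^(1/4) = 92.0 mm

d ≈ 92.0 mm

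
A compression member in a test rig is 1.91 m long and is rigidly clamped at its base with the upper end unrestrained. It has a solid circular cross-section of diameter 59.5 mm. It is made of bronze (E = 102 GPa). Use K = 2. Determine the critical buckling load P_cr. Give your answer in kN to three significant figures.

I = πd⁴/64 = π×59.5⁴/64 = 6.152×10^5 mm⁴
I = 6.152×10^5 mm⁴ = 6.152×10^-7 m⁴
Effective length L_e = K·L = 2 × 1.91 = 3.820 m
P_cr = π²EI / L_e² = π² × 102×10⁹ × 6.152×10^-7 / 3.820² = 4.244×10^4 N

P_cr ≈ 42.4 kN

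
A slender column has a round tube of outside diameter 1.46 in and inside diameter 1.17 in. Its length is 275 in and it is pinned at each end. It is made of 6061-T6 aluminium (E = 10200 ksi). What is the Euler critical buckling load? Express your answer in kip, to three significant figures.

P_cr ≈ 0.174 kip

d_o = 1.46 in, d_i = 1.17 in
I = π(d_o⁴ − d_i⁴)/64 = π(1.46⁴ − 1.170⁴)/64 = 0.1311 in⁴
Effective length L_e = K·L = 1 × 275 = 275.0 in
P_cr = π²EI / L_e² = π² × 10200×10³ × 0.1311 / 275.0² = 174.5 lb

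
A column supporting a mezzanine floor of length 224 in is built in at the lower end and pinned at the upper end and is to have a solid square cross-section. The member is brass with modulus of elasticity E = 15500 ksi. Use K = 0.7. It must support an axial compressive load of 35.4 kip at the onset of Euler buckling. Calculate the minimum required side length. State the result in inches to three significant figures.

a ≈ 2.87 in

L_e = K·L = 0.7 × 224 = 156.8 in
Required I = P_cr·L_e²/(π²E) = 3.540×10^4 × 156.8² / (π² × 1.55×10^7) = 5.689 in⁴
Solid square: I = a⁴/12  ⇒  a = (12I)^(1/4) = (12×5.689)^(1/4) = 2.87 in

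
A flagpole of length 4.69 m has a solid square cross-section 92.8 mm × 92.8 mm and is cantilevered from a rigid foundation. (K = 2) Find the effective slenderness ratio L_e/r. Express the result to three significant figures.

λ ≈ 350

I = a⁴/12 = 92.8⁴/12 = 6.180×10^6 mm⁴
A = 8.612×10^3 mm²;  r_min = √(I/A) = √(6.180×10^6/8.612×10^3) = 26.79 mm
L_e = K·L = 2 × 4.69 m = 9.380 m = 9380.0 mm
λ = L_e / r_min = 9380.0 / 26.79 = 350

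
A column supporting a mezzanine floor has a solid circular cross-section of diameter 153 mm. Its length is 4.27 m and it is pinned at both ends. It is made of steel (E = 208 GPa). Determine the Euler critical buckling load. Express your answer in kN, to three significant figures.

I = πd⁴/64 = π×153⁴/64 = 2.690×10^7 mm⁴
I = 2.690×10^7 mm⁴ = 2.690×10^-5 m⁴
Effective length L_e = K·L = 1 × 4.27 = 4.270 m
P_cr = π²EI / L_e² = π² × 208×10⁹ × 2.690×10^-5 / 4.270² = 3.029×10^6 N

P_cr ≈ 3030 kN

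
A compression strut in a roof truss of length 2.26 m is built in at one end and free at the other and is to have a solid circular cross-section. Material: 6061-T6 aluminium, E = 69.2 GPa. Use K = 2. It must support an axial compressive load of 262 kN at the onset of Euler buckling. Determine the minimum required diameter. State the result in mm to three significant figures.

L_e = K·L = 2 × 2.26 = 4.520 m
Required I = P_cr·L_e²/(π²E) = 2.620×10^5 × 4.520² / (π² × 6.92×10^10) = 7.837×10^-6 m⁴
I_req = 7.837×10^6 mm⁴
Solid circle: I = πd⁴/64  ⇒  d = (64I/π)^(1/4) = (64×7.837×10^6/π)^(1/4) = 112 mm

d ≈ 112 mm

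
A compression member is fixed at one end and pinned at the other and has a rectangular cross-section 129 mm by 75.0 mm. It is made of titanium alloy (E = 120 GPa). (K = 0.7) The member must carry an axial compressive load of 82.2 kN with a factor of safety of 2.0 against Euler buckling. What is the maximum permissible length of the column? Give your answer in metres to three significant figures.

L_max ≈ 8.17 m

Buckling occurs about the weak axis: I_min = h·b³/12 with b = 75.0 mm (the shorter side).
I_min = 129×75.0³/12 = 4.535×10^6 mm⁴
I = 4.535×10^-6 m⁴
Required critical load P_cr = n·P = 2.0 × 82.2 = 164.4 kN = 1.644×10^5 N
From P_cr = π²EI/(K·L)²:  L = (1/K)·√(π²EI/P_cr) = (1/0.7)·√(π²×1.20×10^11×4.535×10^-6/1.644×10^5)
L = 8.17 m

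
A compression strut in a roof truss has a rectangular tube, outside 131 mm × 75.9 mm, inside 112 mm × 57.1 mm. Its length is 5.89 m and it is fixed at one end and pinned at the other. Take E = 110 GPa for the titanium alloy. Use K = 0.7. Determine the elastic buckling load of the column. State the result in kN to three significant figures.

P_cr ≈ 194 kN

Weak-axis I_min = (h_o·b_o³ − h_i·b_i³)/12 with b_o = 75.9, b_i = 57.10 mm (shorter outer/inner sides).
I_min = (131×75.9³ − 112.0×57.10³)/12 = 3.036×10^6 mm⁴
I = 3.036×10^6 mm⁴ = 3.036×10^-6 m⁴
Effective length L_e = K·L = 0.7 × 5.89 = 4.123 m
P_cr = π²EI / L_e² = π² × 110×10⁹ × 3.036×10^-6 / 4.123² = 1.939×10^5 N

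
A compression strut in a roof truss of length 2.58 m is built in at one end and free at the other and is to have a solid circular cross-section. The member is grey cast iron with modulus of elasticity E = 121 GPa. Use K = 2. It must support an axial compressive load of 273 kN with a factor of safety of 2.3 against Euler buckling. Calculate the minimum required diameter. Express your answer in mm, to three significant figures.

Required P_cr = n·P = 2.3 × 273 = 627.9 kN
L_e = K·L = 2 × 2.58 = 5.160 m
Required I = P_cr·L_e²/(π²E) = 6.279×10^5 × 5.160² / (π² × 1.21×10^11) = 1.400×10^-5 m⁴
I_req = 1.400×10^7 mm⁴
Solid circle: I = πd⁴/64  ⇒  d = (64I/π)^(1/4) = (64×1.400×10^7/π)^(1/4) = 130 mm

d ≈ 130 mm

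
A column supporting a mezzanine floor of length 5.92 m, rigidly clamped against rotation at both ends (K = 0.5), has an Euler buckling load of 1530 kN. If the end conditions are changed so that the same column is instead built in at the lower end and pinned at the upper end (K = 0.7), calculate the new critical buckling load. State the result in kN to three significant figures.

P_cr ∝ 1/K², so P_cr,new = P_cr,old × (K_old/K_new)² = 1530 × (0.5/0.7)²
= 1530 × 0.5102 = 781 kN

P_cr ≈ 781 kN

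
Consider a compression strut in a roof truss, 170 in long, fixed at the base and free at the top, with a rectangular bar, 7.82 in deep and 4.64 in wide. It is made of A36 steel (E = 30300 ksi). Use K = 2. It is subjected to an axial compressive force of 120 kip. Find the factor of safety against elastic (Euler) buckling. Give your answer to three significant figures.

Buckling occurs about the weak axis: I_min = h·b³/12 with b = 4.64 in (the shorter side).
I_min = 7.82×4.64³/12 = 65.10 in⁴
Effective length L_e = K·L = 2 × 170 = 340.0 in
P_cr = π²EI / L_e² = π² × 30300×10³ × 65.10 / 340.0² = 1.684×10^5 lb
Factor of safety n = P_cr / P = 168.41 / 120 = 1.40

n ≈ 1.40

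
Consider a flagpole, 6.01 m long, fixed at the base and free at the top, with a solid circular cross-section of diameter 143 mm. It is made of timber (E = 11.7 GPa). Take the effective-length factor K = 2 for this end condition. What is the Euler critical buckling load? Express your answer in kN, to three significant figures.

I = πd⁴/64 = π×143⁴/64 = 2.053×10^7 mm⁴
I = 2.053×10^7 mm⁴ = 2.053×10^-5 m⁴
Effective length L_e = K·L = 2 × 6.01 = 12.02 m
P_cr = π²EI / L_e² = π² × 11.7×10⁹ × 2.053×10^-5 / 12.02² = 1.641×10^4 N

P_cr ≈ 16.4 kN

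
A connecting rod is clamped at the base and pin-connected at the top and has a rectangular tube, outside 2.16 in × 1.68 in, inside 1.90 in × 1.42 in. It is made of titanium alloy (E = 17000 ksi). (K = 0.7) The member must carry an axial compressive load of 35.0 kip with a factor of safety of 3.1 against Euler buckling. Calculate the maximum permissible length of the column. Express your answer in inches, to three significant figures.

Weak-axis I_min = (h_o·b_o³ − h_i·b_i³)/12 with b_o = 1.68, b_i = 1.420 in (shorter outer/inner sides).
I_min = (2.16×1.68³ − 1.900×1.420³)/12 = 0.4001 in⁴
Required critical load P_cr = n·P = 3.1 × 35.0 = 108.5 kip = 1.085×10^5 lb
From P_cr = π²EI/(K·L)²:  L = (1/K)·√(π²EI/P_cr) = (1/0.7)·√(π²×1.70×10^7×0.4001/1.085×10^5)
L = 35.5 in

L_max ≈ 35.5 in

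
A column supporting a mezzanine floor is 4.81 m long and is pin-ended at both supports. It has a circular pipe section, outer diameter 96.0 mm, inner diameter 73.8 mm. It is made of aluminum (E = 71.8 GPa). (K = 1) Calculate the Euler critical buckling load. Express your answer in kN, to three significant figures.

P_cr ≈ 83.1 kN

d_o = 96.0 mm, d_i = 73.8 mm
I = π(d_o⁴ − d_i⁴)/64 = π(96.0⁴ − 73.80⁴)/64 = 2.713×10^6 mm⁴
I = 2.713×10^6 mm⁴ = 2.713×10^-6 m⁴
Effective length L_e = K·L = 1 × 4.81 = 4.810 m
P_cr = π²EI / L_e² = π² × 71.8×10⁹ × 2.713×10^-6 / 4.810² = 8.310×10^4 N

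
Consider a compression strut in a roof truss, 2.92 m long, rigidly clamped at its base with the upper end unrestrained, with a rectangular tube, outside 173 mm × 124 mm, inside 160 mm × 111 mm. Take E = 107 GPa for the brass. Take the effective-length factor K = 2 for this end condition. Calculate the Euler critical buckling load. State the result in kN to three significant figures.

Weak-axis I_min = (h_o·b_o³ − h_i·b_i³)/12 with b_o = 124, b_i = 111.0 mm (shorter outer/inner sides).
I_min = (173×124³ − 160.0×111.0³)/12 = 9.252×10^6 mm⁴
I = 9.252×10^6 mm⁴ = 9.252×10^-6 m⁴
Effective length L_e = K·L = 2 × 2.92 = 5.840 m
P_cr = π²EI / L_e² = π² × 107×10⁹ × 9.252×10^-6 / 5.840² = 2.865×10^5 N

P_cr ≈ 286 kN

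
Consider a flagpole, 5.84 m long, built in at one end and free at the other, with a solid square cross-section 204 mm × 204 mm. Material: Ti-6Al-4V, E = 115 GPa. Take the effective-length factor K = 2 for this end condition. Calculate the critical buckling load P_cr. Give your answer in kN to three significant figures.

I = a⁴/12 = 204⁴/12 = 1.443×10^8 mm⁴
I = 1.443×10^8 mm⁴ = 1.443×10^-4 m⁴
Effective length L_e = K·L = 2 × 5.84 = 11.68 m
P_cr = π²EI / L_e² = π² × 115×10⁹ × 1.443×10^-4 / 11.68² = 1.201×10^6 N

P_cr ≈ 1200 kN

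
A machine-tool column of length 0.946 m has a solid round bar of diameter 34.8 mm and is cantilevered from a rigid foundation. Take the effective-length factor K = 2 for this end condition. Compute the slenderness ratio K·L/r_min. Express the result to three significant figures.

λ ≈ 217

For a solid circle r = d/4 = 34.8/4 = 8.700 mm
L_e = K·L = 2 × 0.946 m = 1.892 m = 1892.0 mm
λ = L_e / r_min = 1892.0 / 8.700 = 217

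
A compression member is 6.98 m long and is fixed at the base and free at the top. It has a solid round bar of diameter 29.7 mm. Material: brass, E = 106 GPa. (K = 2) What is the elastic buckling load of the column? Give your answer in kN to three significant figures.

I = πd⁴/64 = π×29.7⁴/64 = 3.819×10^4 mm⁴
I = 3.819×10^4 mm⁴ = 3.819×10^-8 m⁴
Effective length L_e = K·L = 2 × 6.98 = 13.96 m
P_cr = π²EI / L_e² = π² × 106×10⁹ × 3.819×10^-8 / 13.96² = 205.0 N

P_cr ≈ 0.205 kN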